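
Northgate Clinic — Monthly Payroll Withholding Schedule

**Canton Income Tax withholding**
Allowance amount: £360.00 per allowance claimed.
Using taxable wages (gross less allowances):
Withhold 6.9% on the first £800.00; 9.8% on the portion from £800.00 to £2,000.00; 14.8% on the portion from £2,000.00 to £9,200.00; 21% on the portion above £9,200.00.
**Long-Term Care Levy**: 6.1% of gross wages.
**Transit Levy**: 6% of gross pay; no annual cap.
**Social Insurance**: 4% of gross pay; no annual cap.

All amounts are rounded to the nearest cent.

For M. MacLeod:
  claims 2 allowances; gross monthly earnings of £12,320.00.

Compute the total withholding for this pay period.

£3,725.92

Canton Income Tax: taxable = £12,320.00 − 2×£360.00 = £11,600.00
  £1,238.40 + 21% × (£11,600.00 − £9,200.00) = £1,238.40 + 21% × £2,400.00 = £1,742.40
Long-Term Care Levy: 6.1% × £12,320.00 = £751.52
Transit Levy: 6% × £12,320.00 = £739.20
Social Insurance: 4% × £12,320.00 = £492.80
Total: £1,742.40 + £751.52 + £739.20 + £492.80 = £3,725.92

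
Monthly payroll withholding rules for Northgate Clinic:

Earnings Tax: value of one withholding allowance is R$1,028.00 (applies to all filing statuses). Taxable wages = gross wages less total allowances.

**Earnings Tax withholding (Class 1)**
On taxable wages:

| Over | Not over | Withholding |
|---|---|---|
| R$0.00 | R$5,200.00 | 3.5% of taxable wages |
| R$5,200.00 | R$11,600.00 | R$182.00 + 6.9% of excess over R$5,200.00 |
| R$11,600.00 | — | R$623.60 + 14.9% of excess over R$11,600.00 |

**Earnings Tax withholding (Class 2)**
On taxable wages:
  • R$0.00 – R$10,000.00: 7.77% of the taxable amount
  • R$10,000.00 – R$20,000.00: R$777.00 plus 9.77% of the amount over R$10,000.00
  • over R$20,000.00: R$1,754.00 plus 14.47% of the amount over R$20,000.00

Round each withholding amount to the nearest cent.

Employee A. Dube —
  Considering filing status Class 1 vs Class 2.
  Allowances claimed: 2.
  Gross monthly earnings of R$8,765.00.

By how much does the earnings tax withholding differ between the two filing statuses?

R$235.17

Earnings Tax (Class 1): taxable = R$8,765.00 − 2×R$1,028.00 = R$6,709.00
  R$182.00 + 6.9% × (R$6,709.00 − R$5,200.00) = R$182.00 + 6.9% × R$1,509.00 = R$286.12
Earnings Tax (Class 2): taxable = R$8,765.00 − 2×R$1,028.00 = R$6,709.00
  7.77% × R$6,709.00 = R$521.29
Difference: |R$286.12 − R$521.29| = R$235.17 (higher under Class 2)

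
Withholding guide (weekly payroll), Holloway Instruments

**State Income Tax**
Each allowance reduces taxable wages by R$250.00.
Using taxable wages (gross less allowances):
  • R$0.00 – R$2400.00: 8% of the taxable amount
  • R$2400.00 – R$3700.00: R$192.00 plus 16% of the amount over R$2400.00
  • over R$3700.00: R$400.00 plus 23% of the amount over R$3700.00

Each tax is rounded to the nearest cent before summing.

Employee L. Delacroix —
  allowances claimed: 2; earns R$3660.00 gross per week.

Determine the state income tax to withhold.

State Income Tax: taxable = R$3660.00 − 2×R$250.00 = R$3160.00
  R$192.00 + 16% × (R$3160.00 − R$2400.00) = R$192.00 + 16% × R$760.00 = R$313.60

R$313.60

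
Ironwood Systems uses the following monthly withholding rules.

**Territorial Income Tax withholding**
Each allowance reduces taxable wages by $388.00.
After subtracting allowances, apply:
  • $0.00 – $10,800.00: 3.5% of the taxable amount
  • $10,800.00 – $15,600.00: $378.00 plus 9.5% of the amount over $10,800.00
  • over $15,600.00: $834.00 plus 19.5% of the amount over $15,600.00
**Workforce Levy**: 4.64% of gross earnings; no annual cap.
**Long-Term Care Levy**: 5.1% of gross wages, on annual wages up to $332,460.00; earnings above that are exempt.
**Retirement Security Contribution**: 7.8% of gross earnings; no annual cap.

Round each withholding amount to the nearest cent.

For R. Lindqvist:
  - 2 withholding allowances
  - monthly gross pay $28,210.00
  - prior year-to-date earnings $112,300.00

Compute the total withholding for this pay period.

Territorial Income Tax: taxable = $28,210.00 − 2×$388.00 = $27,434.00
  $834.00 + 19.5% × ($27,434.00 − $15,600.00) = $834.00 + 19.5% × $11,834.00 = $3,141.63
Workforce Levy: 4.64% × $28,210.00 = $1,308.94
Long-Term Care Levy: 5.1% × $28,210.00 = $1,438.71
Retirement Security Contribution: 7.8% × $28,210.00 = $2,200.38
Total: $3,141.63 + $1,308.94 + $1,438.71 + $2,200.38 = $8,089.66

$8,089.66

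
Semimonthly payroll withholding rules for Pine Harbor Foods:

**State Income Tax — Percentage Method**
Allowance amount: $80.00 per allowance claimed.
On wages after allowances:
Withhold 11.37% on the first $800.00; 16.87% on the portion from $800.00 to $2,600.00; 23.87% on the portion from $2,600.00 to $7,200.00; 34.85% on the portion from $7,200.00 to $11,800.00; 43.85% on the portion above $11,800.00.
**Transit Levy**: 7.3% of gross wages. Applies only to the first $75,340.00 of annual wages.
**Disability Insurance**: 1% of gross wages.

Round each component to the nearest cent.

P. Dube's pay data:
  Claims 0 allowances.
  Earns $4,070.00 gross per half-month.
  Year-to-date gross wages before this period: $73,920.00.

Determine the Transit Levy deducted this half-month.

$103.66

Transit Levy: cap $75,340.00 − YTD $73,920.00 = $1,420.00 subject; 7.3% × $1,420.00 = $103.66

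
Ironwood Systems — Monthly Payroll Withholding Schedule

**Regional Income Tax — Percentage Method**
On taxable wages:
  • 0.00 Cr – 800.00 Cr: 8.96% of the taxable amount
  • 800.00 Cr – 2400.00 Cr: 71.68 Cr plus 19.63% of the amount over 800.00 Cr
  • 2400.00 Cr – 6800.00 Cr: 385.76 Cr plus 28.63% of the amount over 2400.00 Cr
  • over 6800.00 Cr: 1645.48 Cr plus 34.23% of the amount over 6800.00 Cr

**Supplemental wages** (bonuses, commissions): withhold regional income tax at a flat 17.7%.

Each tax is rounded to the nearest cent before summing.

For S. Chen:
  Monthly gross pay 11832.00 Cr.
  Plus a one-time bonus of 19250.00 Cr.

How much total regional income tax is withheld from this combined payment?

6775.18 Cr

Regional Income Tax: taxable = 11832.00 Cr
  1645.48 Cr + 34.23% × (11832.00 Cr − 6800.00 Cr) = 1645.48 Cr + 34.23% × 5032.00 Cr = 3367.93 Cr
Supplemental (17.7% flat on bonus): 17.7% × 19250.00 Cr = 3407.25 Cr
Total regional income tax: 3367.93 Cr + 3407.25 Cr = 6775.18 Cr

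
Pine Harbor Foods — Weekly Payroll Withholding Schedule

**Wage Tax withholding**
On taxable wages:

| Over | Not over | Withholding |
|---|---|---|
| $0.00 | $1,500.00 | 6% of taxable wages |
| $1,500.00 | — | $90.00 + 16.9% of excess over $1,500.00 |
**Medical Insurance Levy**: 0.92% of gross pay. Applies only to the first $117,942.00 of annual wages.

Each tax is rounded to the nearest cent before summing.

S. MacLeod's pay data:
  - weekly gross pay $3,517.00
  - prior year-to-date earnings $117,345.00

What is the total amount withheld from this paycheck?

$436.36

Wage Tax: taxable = $3,517.00
  $90.00 + 16.9% × ($3,517.00 − $1,500.00) = $90.00 + 16.9% × $2,017.00 = $430.87
Medical Insurance Levy: cap $117,942.00 − YTD $117,345.00 = $597.00 subject; 0.92% × $597.00 = $5.49
Total: $430.87 + $5.49 = $436.36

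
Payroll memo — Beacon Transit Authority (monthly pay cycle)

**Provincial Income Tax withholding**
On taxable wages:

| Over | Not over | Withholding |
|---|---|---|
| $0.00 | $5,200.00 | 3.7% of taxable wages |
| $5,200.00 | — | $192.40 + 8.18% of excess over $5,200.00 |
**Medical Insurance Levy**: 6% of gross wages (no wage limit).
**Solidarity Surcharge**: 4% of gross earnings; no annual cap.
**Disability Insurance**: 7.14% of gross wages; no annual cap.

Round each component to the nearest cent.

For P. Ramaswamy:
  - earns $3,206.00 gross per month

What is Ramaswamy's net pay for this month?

$2,537.87

Provincial Income Tax: taxable = $3,206.00
  3.7% × $3,206.00 = $118.62
Medical Insurance Levy: 6% × $3,206.00 = $192.36
Solidarity Surcharge: 4% × $3,206.00 = $128.24
Disability Insurance: 7.14% × $3,206.00 = $228.91
Total withheld: $118.62 + $192.36 + $128.24 + $228.91 = $668.13
Net pay: $3,206.00 − $668.13 = $2,537.87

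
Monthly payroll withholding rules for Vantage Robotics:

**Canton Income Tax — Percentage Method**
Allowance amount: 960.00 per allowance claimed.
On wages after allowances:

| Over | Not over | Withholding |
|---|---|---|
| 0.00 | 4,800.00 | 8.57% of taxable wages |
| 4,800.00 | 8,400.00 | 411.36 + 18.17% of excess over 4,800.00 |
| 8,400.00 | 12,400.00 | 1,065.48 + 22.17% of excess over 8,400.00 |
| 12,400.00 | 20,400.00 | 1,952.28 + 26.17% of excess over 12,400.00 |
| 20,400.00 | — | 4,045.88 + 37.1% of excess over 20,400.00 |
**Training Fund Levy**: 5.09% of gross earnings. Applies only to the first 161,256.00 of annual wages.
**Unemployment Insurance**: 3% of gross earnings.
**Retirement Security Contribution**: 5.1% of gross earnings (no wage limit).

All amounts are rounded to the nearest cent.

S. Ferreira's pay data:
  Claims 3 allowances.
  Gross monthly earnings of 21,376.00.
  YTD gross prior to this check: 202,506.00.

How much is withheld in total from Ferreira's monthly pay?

5,279.06

Canton Income Tax: taxable = 21,376.00 − 3×960.00 = 18,496.00
  1,952.28 + 26.17% × (18,496.00 − 12,400.00) = 1,952.28 + 26.17% × 6,096.00 = 3,547.60
Training Fund Levy: YTD 202,506.00 ≥ cap 161,256.00 → 0.00
Unemployment Insurance: 3% × 21,376.00 = 641.28
Retirement Security Contribution: 5.1% × 21,376.00 = 1,090.18
Total: 3,547.60 + 0.00 + 641.28 + 1,090.18 = 5,279.06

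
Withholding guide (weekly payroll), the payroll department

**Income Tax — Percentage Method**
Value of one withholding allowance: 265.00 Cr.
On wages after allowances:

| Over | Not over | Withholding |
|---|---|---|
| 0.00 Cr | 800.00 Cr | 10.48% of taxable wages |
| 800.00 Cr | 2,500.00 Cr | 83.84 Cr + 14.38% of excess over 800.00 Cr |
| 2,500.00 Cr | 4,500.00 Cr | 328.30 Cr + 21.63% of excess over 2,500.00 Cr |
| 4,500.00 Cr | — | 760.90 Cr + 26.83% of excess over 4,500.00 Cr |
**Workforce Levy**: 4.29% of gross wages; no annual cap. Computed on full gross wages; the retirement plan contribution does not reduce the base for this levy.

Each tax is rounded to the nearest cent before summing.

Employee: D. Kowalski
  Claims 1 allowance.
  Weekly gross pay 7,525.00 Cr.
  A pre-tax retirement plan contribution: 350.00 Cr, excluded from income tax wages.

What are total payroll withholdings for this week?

Income Tax: taxable = 7,525.00 Cr − 350.00 Cr − 1×265.00 Cr = 6,910.00 Cr
  760.90 Cr + 26.83% × (6,910.00 Cr − 4,500.00 Cr) = 760.90 Cr + 26.83% × 2,410.00 Cr = 1,407.50 Cr
Workforce Levy: 4.29% × 7,525.00 Cr = 322.82 Cr
Total: 1,407.50 Cr + 322.82 Cr = 1,730.32 Cr

1,730.32 Cr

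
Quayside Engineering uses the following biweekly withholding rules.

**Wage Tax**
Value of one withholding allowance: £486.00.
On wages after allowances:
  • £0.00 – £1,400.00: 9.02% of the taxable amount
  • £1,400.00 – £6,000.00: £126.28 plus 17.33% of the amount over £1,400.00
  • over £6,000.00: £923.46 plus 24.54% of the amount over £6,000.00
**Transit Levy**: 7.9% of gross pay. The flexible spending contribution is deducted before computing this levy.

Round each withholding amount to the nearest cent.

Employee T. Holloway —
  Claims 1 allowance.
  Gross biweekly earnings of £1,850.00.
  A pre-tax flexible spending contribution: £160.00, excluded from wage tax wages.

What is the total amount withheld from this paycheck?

Wage Tax: taxable = £1,850.00 − £160.00 − 1×£486.00 = £1,204.00
  9.02% × £1,204.00 = £108.60
Transit Levy: 7.9% × £1,690.00 = £133.51
Total: £108.60 + £133.51 = £242.11

£242.11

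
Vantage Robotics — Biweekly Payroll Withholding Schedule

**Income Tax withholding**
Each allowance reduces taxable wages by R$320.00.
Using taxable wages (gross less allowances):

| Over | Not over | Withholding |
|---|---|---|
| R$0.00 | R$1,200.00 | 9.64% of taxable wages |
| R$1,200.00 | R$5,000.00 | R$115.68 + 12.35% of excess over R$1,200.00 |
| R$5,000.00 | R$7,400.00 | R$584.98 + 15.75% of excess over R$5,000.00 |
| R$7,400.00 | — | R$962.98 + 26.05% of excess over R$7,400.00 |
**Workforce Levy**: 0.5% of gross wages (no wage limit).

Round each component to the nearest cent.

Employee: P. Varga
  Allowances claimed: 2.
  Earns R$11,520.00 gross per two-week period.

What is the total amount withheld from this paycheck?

R$1,927.12

Income Tax: taxable = R$11,520.00 − 2×R$320.00 = R$10,880.00
  R$962.98 + 26.05% × (R$10,880.00 − R$7,400.00) = R$962.98 + 26.05% × R$3,480.00 = R$1,869.52
Workforce Levy: 0.5% × R$11,520.00 = R$57.60
Total: R$1,869.52 + R$57.60 = R$1,927.12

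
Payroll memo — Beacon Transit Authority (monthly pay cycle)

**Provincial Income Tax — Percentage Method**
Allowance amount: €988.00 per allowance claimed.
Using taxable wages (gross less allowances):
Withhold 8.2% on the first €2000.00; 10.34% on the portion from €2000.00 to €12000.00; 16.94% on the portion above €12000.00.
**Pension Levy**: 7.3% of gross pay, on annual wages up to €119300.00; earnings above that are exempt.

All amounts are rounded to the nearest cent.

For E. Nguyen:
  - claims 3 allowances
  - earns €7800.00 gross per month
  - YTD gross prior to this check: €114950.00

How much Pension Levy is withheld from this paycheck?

€317.55

Pension Levy: cap €119300.00 − YTD €114950.00 = €4350.00 subject; 7.3% × €4350.00 = €317.55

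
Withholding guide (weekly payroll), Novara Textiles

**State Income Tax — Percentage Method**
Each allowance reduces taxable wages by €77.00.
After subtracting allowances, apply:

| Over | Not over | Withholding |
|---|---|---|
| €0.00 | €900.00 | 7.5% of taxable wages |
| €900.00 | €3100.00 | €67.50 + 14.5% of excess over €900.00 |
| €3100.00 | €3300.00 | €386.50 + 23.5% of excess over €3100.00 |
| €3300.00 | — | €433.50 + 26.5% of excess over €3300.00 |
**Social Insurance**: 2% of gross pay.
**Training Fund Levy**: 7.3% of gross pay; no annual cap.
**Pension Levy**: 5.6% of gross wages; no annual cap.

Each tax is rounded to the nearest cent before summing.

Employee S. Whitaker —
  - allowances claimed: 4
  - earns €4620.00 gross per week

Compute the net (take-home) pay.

State Income Tax: taxable = €4620.00 − 4×€77.00 = €4312.00
  €433.50 + 26.5% × (€4312.00 − €3300.00) = €433.50 + 26.5% × €1012.00 = €701.68
Social Insurance: 2% × €4620.00 = €92.40
Training Fund Levy: 7.3% × €4620.00 = €337.26
Pension Levy: 5.6% × €4620.00 = €258.72
Total withheld: €701.68 + €92.40 + €337.26 + €258.72 = €1390.06
Net pay: €4620.00 − €1390.06 = €3229.94

€3229.94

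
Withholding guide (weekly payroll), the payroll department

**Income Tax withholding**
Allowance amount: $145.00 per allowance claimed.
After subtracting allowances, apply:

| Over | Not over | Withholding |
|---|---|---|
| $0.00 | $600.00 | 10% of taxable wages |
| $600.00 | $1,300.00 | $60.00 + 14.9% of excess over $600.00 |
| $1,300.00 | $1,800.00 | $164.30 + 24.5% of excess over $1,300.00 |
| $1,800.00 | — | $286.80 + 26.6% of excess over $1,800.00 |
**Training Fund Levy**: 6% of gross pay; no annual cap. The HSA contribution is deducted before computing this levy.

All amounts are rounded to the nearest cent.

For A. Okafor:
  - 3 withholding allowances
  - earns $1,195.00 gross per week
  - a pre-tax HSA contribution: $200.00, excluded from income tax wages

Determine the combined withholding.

Income Tax: taxable = $1,195.00 − $200.00 − 3×$145.00 = $560.00
  10% × $560.00 = $56.00
Training Fund Levy: 6% × $995.00 = $59.70
Total: $56.00 + $59.70 = $115.70

$115.70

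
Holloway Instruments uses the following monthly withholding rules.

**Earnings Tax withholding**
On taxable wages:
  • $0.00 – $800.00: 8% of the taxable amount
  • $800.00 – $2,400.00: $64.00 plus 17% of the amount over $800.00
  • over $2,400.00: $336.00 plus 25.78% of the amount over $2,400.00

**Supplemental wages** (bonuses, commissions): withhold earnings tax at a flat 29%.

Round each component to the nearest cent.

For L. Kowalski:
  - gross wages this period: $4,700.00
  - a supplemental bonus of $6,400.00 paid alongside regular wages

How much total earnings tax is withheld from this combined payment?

$2,784.94

Earnings Tax: taxable = $4,700.00
  $336.00 + 25.78% × ($4,700.00 − $2,400.00) = $336.00 + 25.78% × $2,300.00 = $928.94
Supplemental (29% flat on bonus): 29% × $6,400.00 = $1,856.00
Total earnings tax: $928.94 + $1,856.00 = $2,784.94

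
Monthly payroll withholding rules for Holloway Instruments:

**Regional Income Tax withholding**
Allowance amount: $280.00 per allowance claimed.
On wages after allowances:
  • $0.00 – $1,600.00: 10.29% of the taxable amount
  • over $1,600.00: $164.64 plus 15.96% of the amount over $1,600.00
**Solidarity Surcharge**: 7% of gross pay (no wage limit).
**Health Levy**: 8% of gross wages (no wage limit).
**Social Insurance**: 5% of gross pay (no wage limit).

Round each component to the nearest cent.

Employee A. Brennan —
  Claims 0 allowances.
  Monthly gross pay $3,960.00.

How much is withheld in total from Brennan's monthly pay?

Regional Income Tax: taxable = $3,960.00
  $164.64 + 15.96% × ($3,960.00 − $1,600.00) = $164.64 + 15.96% × $2,360.00 = $541.30
Solidarity Surcharge: 7% × $3,960.00 = $277.20
Health Levy: 8% × $3,960.00 = $316.80
Social Insurance: 5% × $3,960.00 = $198.00
Total: $541.30 + $277.20 + $316.80 + $198.00 = $1,333.30

$1,333.30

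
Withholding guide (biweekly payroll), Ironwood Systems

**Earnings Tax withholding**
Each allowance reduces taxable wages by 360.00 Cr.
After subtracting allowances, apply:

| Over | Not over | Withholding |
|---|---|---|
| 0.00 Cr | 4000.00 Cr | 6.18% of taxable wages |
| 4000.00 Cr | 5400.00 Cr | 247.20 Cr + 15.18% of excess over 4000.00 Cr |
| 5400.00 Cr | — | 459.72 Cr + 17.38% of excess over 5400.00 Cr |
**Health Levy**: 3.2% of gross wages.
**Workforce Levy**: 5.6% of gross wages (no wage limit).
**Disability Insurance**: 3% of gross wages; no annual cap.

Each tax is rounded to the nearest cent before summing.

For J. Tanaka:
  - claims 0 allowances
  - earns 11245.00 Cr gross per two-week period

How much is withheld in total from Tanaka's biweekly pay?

Earnings Tax: taxable = 11245.00 Cr
  459.72 Cr + 17.38% × (11245.00 Cr − 5400.00 Cr) = 459.72 Cr + 17.38% × 5845.00 Cr = 1475.58 Cr
Health Levy: 3.2% × 11245.00 Cr = 359.84 Cr
Workforce Levy: 5.6% × 11245.00 Cr = 629.72 Cr
Disability Insurance: 3% × 11245.00 Cr = 337.35 Cr
Total: 1475.58 Cr + 359.84 Cr + 629.72 Cr + 337.35 Cr = 2802.49 Cr

2802.49 Cr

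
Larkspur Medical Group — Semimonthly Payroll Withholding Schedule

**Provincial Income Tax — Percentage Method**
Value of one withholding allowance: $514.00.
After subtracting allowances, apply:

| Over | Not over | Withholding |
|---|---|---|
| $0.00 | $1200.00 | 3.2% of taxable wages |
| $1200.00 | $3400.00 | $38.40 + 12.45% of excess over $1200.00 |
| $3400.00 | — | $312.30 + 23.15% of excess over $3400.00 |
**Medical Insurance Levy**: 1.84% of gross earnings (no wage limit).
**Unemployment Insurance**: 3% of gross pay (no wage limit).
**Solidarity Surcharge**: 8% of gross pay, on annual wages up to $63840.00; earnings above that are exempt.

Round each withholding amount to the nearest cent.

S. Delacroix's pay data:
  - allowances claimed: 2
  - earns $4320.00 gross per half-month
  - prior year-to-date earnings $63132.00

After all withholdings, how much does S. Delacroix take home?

Provincial Income Tax: taxable = $4320.00 − 2×$514.00 = $3292.00
  $38.40 + 12.45% × ($3292.00 − $1200.00) = $38.40 + 12.45% × $2092.00 = $298.85
Medical Insurance Levy: 1.84% × $4320.00 = $79.49
Unemployment Insurance: 3% × $4320.00 = $129.60
Solidarity Surcharge: cap $63840.00 − YTD $63132.00 = $708.00 subject; 8% × $708.00 = $56.64
Total withheld: $298.85 + $79.49 + $129.60 + $56.64 = $564.58
Net pay: $4320.00 − $564.58 = $3755.42

$3755.42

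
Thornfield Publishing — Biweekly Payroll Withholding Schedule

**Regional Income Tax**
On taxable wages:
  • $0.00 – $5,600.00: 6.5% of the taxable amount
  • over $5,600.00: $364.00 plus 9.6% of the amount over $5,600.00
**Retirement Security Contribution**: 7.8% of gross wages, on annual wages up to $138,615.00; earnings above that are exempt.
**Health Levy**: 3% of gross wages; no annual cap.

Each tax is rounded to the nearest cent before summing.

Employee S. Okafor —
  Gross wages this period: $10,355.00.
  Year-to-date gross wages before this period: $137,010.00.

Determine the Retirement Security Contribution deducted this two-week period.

$125.19

Retirement Security Contribution: cap $138,615.00 − YTD $137,010.00 = $1,605.00 subject; 7.8% × $1,605.00 = $125.19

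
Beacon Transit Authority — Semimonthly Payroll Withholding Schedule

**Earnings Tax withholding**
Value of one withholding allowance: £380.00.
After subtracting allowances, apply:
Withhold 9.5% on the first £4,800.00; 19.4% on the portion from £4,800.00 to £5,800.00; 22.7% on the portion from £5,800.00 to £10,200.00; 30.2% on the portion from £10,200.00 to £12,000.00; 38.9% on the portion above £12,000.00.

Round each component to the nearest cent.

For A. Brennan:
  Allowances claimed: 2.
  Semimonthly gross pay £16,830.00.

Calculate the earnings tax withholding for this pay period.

Earnings Tax: taxable = £16,830.00 − 2×£380.00 = £16,070.00
  £2,192.40 + 38.9% × (£16,070.00 − £12,000.00) = £2,192.40 + 38.9% × £4,070.00 = £3,775.63

£3,775.63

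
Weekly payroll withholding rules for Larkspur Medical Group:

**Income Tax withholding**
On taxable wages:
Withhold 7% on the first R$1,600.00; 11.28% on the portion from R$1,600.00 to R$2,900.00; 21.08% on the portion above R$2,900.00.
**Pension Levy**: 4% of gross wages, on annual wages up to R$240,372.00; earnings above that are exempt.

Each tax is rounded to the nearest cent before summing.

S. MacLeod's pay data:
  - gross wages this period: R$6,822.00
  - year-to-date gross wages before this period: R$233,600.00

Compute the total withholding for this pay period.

R$1,356.28

Income Tax: taxable = R$6,822.00
  R$258.64 + 21.08% × (R$6,822.00 − R$2,900.00) = R$258.64 + 21.08% × R$3,922.00 = R$1,085.40
Pension Levy: cap R$240,372.00 − YTD R$233,600.00 = R$6,772.00 subject; 4% × R$6,772.00 = R$270.88
Total: R$1,085.40 + R$270.88 = R$1,356.28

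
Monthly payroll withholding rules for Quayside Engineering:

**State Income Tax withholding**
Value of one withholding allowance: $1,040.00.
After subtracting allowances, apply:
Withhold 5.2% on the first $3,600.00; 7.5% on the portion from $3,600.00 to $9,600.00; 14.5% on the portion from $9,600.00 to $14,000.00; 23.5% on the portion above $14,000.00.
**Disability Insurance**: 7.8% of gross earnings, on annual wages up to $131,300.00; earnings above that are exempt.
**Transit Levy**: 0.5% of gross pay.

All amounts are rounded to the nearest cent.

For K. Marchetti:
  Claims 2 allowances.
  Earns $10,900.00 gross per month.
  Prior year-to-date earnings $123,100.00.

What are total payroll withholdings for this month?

State Income Tax: taxable = $10,900.00 − 2×$1,040.00 = $8,820.00
  $187.20 + 7.5% × ($8,820.00 − $3,600.00) = $187.20 + 7.5% × $5,220.00 = $578.70
Disability Insurance: cap $131,300.00 − YTD $123,100.00 = $8,200.00 subject; 7.8% × $8,200.00 = $639.60
Transit Levy: 0.5% × $10,900.00 = $54.50
Total: $578.70 + $639.60 + $54.50 = $1,272.80

$1,272.80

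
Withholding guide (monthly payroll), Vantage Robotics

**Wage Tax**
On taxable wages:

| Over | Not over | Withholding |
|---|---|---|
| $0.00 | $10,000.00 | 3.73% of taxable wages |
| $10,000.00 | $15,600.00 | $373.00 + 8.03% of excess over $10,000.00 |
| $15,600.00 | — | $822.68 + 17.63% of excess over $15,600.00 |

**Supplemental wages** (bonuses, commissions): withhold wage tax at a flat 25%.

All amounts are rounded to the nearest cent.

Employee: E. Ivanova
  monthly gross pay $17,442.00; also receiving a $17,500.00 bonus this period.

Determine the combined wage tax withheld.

$5,522.42

Wage Tax: taxable = $17,442.00
  $822.68 + 17.63% × ($17,442.00 − $15,600.00) = $822.68 + 17.63% × $1,842.00 = $1,147.42
Supplemental (25% flat on bonus): 25% × $17,500.00 = $4,375.00
Total wage tax: $1,147.42 + $4,375.00 = $5,522.42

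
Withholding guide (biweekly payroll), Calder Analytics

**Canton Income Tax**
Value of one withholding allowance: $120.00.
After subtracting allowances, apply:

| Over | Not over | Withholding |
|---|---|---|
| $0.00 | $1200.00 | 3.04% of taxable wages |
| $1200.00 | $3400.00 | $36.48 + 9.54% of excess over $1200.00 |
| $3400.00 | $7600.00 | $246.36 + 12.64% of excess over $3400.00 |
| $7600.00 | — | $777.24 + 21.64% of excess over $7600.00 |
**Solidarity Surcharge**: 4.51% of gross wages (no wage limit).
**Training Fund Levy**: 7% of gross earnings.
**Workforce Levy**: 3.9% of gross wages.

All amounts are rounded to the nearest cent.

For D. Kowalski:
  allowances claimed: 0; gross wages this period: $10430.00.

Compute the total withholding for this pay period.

Canton Income Tax: taxable = $10430.00
  $777.24 + 21.64% × ($10430.00 − $7600.00) = $777.24 + 21.64% × $2830.00 = $1389.65
Solidarity Surcharge: 4.51% × $10430.00 = $470.39
Training Fund Levy: 7% × $10430.00 = $730.10
Workforce Levy: 3.9% × $10430.00 = $406.77
Total: $1389.65 + $470.39 + $730.10 + $406.77 = $2996.91

$2996.91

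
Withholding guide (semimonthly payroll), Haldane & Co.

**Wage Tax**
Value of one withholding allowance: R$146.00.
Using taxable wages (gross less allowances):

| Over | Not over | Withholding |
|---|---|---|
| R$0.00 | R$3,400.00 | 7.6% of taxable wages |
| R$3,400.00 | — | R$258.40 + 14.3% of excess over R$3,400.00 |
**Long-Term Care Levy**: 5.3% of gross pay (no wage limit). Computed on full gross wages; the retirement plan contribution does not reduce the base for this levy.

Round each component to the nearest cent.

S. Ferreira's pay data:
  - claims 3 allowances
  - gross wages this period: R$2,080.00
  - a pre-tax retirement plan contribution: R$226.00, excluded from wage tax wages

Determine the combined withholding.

R$217.86

Wage Tax: taxable = R$2,080.00 − R$226.00 − 3×R$146.00 = R$1,416.00
  7.6% × R$1,416.00 = R$107.62
Long-Term Care Levy: 5.3% × R$2,080.00 = R$110.24
Total: R$107.62 + R$110.24 = R$217.86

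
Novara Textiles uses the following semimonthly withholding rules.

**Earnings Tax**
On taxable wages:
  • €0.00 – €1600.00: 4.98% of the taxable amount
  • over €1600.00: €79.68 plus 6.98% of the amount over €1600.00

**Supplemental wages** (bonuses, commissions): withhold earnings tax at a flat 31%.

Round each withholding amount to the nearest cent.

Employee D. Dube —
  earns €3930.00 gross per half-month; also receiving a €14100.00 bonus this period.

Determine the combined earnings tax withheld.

€4613.31

Earnings Tax: taxable = €3930.00
  €79.68 + 6.98% × (€3930.00 − €1600.00) = €79.68 + 6.98% × €2330.00 = €242.31
Supplemental (31% flat on bonus): 31% × €14100.00 = €4371.00
Total earnings tax: €242.31 + €4371.00 = €4613.31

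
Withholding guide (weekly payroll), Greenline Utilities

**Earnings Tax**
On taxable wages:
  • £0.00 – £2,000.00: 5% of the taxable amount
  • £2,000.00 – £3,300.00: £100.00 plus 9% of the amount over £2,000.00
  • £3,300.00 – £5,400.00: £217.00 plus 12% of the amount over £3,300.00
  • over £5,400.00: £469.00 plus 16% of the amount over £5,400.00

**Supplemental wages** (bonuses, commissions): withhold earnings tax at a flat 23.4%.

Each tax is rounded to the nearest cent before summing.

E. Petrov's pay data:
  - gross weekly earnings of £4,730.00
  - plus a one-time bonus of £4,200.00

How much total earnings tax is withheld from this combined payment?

Earnings Tax: taxable = £4,730.00
  £217.00 + 12% × (£4,730.00 − £3,300.00) = £217.00 + 12% × £1,430.00 = £388.60
Supplemental (23.4% flat on bonus): 23.4% × £4,200.00 = £982.80
Total earnings tax: £388.60 + £982.80 = £1,371.40

£1,371.40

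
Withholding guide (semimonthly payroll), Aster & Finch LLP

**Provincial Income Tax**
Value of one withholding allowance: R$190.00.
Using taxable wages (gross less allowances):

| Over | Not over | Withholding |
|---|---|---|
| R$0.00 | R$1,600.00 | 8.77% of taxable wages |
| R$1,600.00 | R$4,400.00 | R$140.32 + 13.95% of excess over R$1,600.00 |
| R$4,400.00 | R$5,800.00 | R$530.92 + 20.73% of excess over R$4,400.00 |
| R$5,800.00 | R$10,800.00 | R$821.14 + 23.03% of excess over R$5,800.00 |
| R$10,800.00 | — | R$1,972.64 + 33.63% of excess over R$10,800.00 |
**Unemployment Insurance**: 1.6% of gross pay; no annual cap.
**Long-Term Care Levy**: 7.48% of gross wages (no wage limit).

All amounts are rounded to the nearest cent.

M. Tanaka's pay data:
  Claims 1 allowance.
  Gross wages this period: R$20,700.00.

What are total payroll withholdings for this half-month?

R$7,117.67

Provincial Income Tax: taxable = R$20,700.00 − 1×R$190.00 = R$20,510.00
  R$1,972.64 + 33.63% × (R$20,510.00 − R$10,800.00) = R$1,972.64 + 33.63% × R$9,710.00 = R$5,238.11
Unemployment Insurance: 1.6% × R$20,700.00 = R$331.20
Long-Term Care Levy: 7.48% × R$20,700.00 = R$1,548.36
Total: R$5,238.11 + R$331.20 + R$1,548.36 = R$7,117.67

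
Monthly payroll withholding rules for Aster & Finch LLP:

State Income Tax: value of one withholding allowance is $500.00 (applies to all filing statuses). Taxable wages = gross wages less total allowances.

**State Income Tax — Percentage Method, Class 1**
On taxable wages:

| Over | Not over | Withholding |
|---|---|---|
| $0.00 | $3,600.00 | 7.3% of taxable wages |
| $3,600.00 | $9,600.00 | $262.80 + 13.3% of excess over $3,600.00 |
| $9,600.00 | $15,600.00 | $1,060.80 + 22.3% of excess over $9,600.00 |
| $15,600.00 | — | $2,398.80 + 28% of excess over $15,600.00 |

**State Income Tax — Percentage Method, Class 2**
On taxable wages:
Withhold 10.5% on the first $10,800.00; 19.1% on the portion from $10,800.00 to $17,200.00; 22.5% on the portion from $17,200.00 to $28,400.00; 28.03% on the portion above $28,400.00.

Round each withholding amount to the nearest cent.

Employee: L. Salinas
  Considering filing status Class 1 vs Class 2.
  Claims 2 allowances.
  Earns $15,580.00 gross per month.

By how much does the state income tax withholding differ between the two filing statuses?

State Income Tax (Class 1): taxable = $15,580.00 − 2×$500.00 = $14,580.00
  $1,060.80 + 22.3% × ($14,580.00 − $9,600.00) = $1,060.80 + 22.3% × $4,980.00 = $2,171.34
State Income Tax (Class 2): taxable = $15,580.00 − 2×$500.00 = $14,580.00
  $1,134.00 + 19.1% × ($14,580.00 − $10,800.00) = $1,134.00 + 19.1% × $3,780.00 = $1,855.98
Difference: |$2,171.34 − $1,855.98| = $315.36 (higher under Class 1)

$315.36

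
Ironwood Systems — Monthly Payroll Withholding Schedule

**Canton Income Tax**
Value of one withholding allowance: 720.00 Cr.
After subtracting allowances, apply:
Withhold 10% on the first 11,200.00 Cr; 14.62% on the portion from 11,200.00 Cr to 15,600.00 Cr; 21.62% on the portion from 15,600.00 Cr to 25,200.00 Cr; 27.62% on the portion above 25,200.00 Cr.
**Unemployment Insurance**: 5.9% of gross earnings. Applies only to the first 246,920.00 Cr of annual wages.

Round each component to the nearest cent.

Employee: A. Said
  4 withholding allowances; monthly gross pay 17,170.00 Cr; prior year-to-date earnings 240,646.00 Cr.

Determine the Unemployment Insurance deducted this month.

Unemployment Insurance: cap 246,920.00 Cr − YTD 240,646.00 Cr = 6,274.00 Cr subject; 5.9% × 6,274.00 Cr = 370.17 Cr

370.17 Cr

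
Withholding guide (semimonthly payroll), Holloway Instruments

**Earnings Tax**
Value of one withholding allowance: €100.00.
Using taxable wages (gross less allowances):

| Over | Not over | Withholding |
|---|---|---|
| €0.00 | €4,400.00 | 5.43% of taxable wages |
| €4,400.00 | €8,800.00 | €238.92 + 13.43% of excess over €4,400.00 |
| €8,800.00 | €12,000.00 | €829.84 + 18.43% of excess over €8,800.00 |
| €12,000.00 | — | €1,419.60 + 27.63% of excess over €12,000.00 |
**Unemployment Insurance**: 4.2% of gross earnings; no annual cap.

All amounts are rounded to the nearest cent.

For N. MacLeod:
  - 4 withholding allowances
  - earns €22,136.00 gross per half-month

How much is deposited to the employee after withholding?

€17,096.63

Earnings Tax: taxable = €22,136.00 − 4×€100.00 = €21,736.00
  €1,419.60 + 27.63% × (€21,736.00 − €12,000.00) = €1,419.60 + 27.63% × €9,736.00 = €4,109.66
Unemployment Insurance: 4.2% × €22,136.00 = €929.71
Total withheld: €4,109.66 + €929.71 = €5,039.37
Net pay: €22,136.00 − €5,039.37 = €17,096.63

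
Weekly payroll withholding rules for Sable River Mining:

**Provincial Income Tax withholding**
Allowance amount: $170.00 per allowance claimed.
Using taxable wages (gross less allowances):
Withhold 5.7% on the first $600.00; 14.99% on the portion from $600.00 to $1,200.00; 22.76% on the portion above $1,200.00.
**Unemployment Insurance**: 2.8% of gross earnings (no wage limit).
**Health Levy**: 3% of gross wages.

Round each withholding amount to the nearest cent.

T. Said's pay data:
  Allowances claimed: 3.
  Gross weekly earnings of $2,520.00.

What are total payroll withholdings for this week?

$454.66

Provincial Income Tax: taxable = $2,520.00 − 3×$170.00 = $2,010.00
  $124.14 + 22.76% × ($2,010.00 − $1,200.00) = $124.14 + 22.76% × $810.00 = $308.50
Unemployment Insurance: 2.8% × $2,520.00 = $70.56
Health Levy: 3% × $2,520.00 = $75.60
Total: $308.50 + $70.56 + $75.60 = $454.66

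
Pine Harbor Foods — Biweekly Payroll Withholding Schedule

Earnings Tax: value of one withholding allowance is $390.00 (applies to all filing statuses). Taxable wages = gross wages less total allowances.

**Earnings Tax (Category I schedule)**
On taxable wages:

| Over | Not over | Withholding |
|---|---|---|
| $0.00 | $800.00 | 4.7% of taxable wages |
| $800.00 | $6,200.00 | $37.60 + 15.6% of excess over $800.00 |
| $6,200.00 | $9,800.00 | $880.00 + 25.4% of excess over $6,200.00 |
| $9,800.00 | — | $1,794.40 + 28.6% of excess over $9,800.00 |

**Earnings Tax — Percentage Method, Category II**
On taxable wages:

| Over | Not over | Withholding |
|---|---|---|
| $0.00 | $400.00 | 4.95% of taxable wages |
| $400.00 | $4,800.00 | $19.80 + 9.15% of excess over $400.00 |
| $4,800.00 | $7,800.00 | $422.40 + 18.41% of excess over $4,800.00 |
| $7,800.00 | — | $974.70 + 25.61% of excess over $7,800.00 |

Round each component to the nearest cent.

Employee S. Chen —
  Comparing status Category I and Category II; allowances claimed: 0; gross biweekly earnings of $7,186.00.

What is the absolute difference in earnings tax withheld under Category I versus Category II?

Earnings Tax (Category I): taxable = $7,186.00
  $880.00 + 25.4% × ($7,186.00 − $6,200.00) = $880.00 + 25.4% × $986.00 = $1,130.44
Earnings Tax (Category II): taxable = $7,186.00
  $422.40 + 18.41% × ($7,186.00 − $4,800.00) = $422.40 + 18.41% × $2,386.00 = $861.66
Difference: |$1,130.44 − $861.66| = $268.78 (higher under Category I)

$268.78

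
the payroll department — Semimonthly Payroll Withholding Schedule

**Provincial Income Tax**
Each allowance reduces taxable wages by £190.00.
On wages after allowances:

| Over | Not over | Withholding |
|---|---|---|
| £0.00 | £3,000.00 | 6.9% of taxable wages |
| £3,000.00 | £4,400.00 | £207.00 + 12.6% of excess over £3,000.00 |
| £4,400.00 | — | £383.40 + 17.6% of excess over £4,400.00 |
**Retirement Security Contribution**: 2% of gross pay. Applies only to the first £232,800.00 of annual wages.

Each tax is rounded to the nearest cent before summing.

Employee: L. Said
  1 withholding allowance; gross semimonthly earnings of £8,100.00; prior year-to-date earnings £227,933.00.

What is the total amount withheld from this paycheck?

Provincial Income Tax: taxable = £8,100.00 − 1×£190.00 = £7,910.00
  £383.40 + 17.6% × (£7,910.00 − £4,400.00) = £383.40 + 17.6% × £3,510.00 = £1,001.16
Retirement Security Contribution: cap £232,800.00 − YTD £227,933.00 = £4,867.00 subject; 2% × £4,867.00 = £97.34
Total: £1,001.16 + £97.34 = £1,098.50

£1,098.50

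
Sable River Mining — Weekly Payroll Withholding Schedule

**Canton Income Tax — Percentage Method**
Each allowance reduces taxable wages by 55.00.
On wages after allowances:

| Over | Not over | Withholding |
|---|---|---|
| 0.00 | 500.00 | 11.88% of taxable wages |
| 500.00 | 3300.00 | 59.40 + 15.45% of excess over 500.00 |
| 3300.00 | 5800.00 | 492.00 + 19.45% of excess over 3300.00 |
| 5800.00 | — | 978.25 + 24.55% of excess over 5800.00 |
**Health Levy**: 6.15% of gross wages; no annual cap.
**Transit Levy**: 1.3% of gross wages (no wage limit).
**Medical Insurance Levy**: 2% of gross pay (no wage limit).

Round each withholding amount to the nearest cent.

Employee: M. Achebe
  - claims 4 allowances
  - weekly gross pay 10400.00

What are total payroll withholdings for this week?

Canton Income Tax: taxable = 10400.00 − 4×55.00 = 10180.00
  978.25 + 24.55% × (10180.00 − 5800.00) = 978.25 + 24.55% × 4380.00 = 2053.54
Health Levy: 6.15% × 10400.00 = 639.60
Transit Levy: 1.3% × 10400.00 = 135.20
Medical Insurance Levy: 2% × 10400.00 = 208.00
Total: 2053.54 + 639.60 + 135.20 + 208.00 = 3036.34

3036.34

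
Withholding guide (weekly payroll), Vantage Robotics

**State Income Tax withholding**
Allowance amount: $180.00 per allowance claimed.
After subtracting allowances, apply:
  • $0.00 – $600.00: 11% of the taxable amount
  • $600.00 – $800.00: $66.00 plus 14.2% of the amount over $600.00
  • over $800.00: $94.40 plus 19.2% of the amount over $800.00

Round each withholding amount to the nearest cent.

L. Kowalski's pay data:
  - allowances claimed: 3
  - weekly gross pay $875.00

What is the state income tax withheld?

State Income Tax: taxable = $875.00 − 3×$180.00 = $335.00
  11% × $335.00 = $36.85

$36.85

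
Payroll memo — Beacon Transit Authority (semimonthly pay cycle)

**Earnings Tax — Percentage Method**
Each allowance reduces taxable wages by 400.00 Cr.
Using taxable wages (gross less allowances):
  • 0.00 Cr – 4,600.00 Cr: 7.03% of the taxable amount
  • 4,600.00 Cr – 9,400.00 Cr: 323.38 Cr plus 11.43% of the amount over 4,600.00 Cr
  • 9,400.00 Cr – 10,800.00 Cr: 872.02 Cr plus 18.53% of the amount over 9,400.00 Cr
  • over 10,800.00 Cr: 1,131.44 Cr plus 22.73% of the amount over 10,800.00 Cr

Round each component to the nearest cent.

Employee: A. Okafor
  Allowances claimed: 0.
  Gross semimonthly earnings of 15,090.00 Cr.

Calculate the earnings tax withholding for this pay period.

2,106.56 Cr

Earnings Tax: taxable = 15,090.00 Cr
  1,131.44 Cr + 22.73% × (15,090.00 Cr − 10,800.00 Cr) = 1,131.44 Cr + 22.73% × 4,290.00 Cr = 2,106.56 Cr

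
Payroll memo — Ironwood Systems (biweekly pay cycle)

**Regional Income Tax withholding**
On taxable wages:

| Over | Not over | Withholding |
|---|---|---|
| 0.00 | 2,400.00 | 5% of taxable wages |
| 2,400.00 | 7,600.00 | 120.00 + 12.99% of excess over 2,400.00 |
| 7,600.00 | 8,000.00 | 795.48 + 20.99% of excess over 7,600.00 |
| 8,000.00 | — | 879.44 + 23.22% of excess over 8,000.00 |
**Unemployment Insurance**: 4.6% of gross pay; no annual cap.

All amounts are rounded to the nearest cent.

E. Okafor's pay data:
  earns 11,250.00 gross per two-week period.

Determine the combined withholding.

2,151.59

Regional Income Tax: taxable = 11,250.00
  879.44 + 23.22% × (11,250.00 − 8,000.00) = 879.44 + 23.22% × 3,250.00 = 1,634.09
Unemployment Insurance: 4.6% × 11,250.00 = 517.50
Total: 1,634.09 + 517.50 = 2,151.59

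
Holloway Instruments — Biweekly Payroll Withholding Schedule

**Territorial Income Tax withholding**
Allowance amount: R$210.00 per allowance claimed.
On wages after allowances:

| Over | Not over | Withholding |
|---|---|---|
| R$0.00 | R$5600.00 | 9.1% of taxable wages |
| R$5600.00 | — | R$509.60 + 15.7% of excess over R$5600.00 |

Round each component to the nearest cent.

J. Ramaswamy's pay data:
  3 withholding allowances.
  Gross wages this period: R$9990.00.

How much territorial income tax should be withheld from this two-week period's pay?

Territorial Income Tax: taxable = R$9990.00 − 3×R$210.00 = R$9360.00
  R$509.60 + 15.7% × (R$9360.00 − R$5600.00) = R$509.60 + 15.7% × R$3760.00 = R$1099.92

R$1099.92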